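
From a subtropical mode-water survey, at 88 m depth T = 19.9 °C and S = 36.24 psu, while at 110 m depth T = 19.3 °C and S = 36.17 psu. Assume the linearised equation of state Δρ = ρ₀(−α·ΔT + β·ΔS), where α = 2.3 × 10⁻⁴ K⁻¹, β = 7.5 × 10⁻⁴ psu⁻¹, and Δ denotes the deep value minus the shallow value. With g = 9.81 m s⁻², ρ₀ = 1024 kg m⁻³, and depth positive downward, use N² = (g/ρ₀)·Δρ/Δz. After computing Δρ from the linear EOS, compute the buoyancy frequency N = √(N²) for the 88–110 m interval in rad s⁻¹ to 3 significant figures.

ΔT = -0.6 K, ΔS = -0.07 psu (deep − shallow).
Δρ/ρ₀ = −αΔT + βΔS = 1.38 × 10⁻⁴ − 5.25 × 10⁻⁵ = 8.55 × 10⁻⁵, so Δρ ≈ 0.08755 kg m⁻³.
N² = (g/ρ₀)·Δρ/Δz = g·(Δρ/ρ₀)/Δz = 9.81 × 8.55 × 10⁻⁵ / 22 = 3.8125 × 10⁻⁵ s⁻².
N = √(3.8125 × 10⁻⁵) = 6.1745 × 10⁻³ rad s⁻¹ ≈ 6.17 × 10⁻³ rad s⁻¹.

6.17 × 10⁻³ rad s⁻¹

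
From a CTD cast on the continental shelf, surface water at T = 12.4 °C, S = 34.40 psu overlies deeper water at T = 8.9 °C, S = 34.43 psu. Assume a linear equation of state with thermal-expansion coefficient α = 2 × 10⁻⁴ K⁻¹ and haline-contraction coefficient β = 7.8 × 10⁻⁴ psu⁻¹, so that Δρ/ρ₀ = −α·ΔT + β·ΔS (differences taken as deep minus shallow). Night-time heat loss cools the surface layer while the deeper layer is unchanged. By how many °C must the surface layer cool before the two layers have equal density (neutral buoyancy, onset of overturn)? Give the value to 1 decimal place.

3.6 °C

Neutral buoyancy requires Δρ = 0, i.e. −α(T_deep − T_surf′) + β(S_deep − S_surf) = 0.
T_surf′ = T_deep − (β/α)·ΔS = 8.9 − (7.8 × 10⁻⁴/2 × 10⁻⁴)·(+0.03) = 8.783 °C.
Cooling required: 12.4 − (8.783) = 3.617 °C.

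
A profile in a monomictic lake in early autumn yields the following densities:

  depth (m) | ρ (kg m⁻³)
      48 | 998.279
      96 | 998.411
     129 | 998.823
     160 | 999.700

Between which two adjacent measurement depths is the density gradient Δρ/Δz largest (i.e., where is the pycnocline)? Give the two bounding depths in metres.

Compute the density gradient over each adjacent pair:
  48–96 m: Δρ/Δz = 0.132/48 = 2.8 × 10⁻³ kg m⁻⁴
  96–129 m: Δρ/Δz = 0.412/33 = 0.012 kg m⁻⁴
  129–160 m: Δρ/Δz = 0.877/31 = 0.028 kg m⁻⁴
The largest gradient is in the 129–160 m interval — the pycnocline.

129–160 m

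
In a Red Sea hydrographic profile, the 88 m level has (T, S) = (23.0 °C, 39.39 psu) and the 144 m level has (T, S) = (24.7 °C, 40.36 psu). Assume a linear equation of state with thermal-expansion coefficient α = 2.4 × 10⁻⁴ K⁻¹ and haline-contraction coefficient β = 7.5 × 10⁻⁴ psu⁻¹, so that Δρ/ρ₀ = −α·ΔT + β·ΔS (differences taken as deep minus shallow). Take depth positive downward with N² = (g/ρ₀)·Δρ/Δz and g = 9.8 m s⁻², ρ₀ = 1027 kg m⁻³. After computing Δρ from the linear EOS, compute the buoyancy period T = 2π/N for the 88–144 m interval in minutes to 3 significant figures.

14.0 min

ΔT = +1.7 K, ΔS = +0.97 psu (deep − shallow).
Δρ/ρ₀ = −αΔT + βΔS = -4.08 × 10⁻⁴ + 7.275 × 10⁻⁴ = 3.195 × 10⁻⁴, so Δρ ≈ 0.3281 kg m⁻³.
N² = (g/ρ₀)·Δρ/Δz = g·(Δρ/ρ₀)/Δz = 9.8 × 3.195 × 10⁻⁴ / 56 = 5.5912 × 10⁻⁵ s⁻².
N = √(5.5912 × 10⁻⁵) = 7.4774 × 10⁻³ rad s⁻¹ → T = 2π/N = 840.29 s = 14.005 min ≈ 14.0 min.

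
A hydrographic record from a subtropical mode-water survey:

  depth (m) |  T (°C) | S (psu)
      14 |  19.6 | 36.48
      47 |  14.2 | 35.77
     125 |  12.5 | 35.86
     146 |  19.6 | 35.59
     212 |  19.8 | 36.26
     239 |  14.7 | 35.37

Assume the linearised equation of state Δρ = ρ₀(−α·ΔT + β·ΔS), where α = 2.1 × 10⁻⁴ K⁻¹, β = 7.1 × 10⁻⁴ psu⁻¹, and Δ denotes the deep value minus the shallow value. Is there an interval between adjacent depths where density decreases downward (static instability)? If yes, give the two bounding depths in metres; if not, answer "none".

Evaluate Δρ/ρ₀ = −αΔT + βΔS across each adjacent pair:
  14–47 m: −αΔT+βΔS = −(2.1 × 10⁻⁴)(-5.4)+(7.1 × 10⁻⁴)(-0.71) = 6.3 × 10⁻⁴ → stable
  47–125 m: −αΔT+βΔS = −(2.1 × 10⁻⁴)(-1.7)+(7.1 × 10⁻⁴)(+0.09) = 4.2 × 10⁻⁴ → stable
  125–146 m: −αΔT+βΔS = −(2.1 × 10⁻⁴)(+7.1)+(7.1 × 10⁻⁴)(-0.27) = -1.7 × 10⁻³ → UNSTABLE
  146–212 m: −αΔT+βΔS = −(2.1 × 10⁻⁴)(+0.2)+(7.1 × 10⁻⁴)(+0.67) = 4.3 × 10⁻⁴ → stable
  212–239 m: −αΔT+βΔS = −(2.1 × 10⁻⁴)(-5.1)+(7.1 × 10⁻⁴)(-0.89) = 4.4 × 10⁻⁴ → stable
The 125–146 m interval has Δρ < 0: lighter water underlies denser water.

125–146 m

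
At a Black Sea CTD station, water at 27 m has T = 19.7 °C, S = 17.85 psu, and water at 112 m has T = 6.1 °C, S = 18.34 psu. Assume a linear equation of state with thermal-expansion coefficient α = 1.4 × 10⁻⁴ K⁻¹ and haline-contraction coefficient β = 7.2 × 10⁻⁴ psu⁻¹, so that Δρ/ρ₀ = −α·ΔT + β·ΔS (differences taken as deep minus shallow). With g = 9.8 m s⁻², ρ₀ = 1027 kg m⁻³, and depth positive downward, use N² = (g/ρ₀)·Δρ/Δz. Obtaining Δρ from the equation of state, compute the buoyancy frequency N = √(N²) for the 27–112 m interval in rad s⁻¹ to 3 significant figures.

ΔT = -13.6 K, ΔS = +0.49 psu (deep − shallow).
Δρ/ρ₀ = −αΔT + βΔS = 1.904 × 10⁻³ + 3.528 × 10⁻⁴ = 2.2568 × 10⁻³, so Δρ ≈ 2.318 kg m⁻³.
N² = (g/ρ₀)·Δρ/Δz = g·(Δρ/ρ₀)/Δz = 9.8 × 2.2568 × 10⁻³ / 85 = 2.6020 × 10⁻⁴ s⁻².
N = √(2.6020 × 10⁻⁴) = 0.016131 rad s⁻¹ ≈ 0.0161 rad s⁻¹.

0.0161 rad s⁻¹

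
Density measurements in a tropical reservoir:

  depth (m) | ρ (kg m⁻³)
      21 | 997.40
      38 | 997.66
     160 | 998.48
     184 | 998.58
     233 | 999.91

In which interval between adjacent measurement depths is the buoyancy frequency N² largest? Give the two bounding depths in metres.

Compute the density gradient over each adjacent pair:
  21–38 m: Δρ/Δz = 0.26/17 = 0.015 kg m⁻⁴
  38–160 m: Δρ/Δz = 0.82/122 = 6.7 × 10⁻³ kg m⁻⁴
  160–184 m: Δρ/Δz = 0.10/24 = 4.2 × 10⁻³ kg m⁻⁴
  184–233 m: Δρ/Δz = 1.33/49 = 0.027 kg m⁻⁴
The largest gradient is in the 184–233 m interval — the pycnocline.

184–233 m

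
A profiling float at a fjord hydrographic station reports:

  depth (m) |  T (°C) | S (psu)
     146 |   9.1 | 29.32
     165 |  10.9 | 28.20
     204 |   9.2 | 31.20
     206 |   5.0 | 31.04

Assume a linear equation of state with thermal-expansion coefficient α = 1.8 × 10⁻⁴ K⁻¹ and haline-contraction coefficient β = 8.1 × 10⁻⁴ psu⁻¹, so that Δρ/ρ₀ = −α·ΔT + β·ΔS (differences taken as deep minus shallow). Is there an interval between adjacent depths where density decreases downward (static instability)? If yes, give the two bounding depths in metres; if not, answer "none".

Evaluate Δρ/ρ₀ = −αΔT + βΔS across each adjacent pair:
  146–165 m: −αΔT+βΔS = −(1.8 × 10⁻⁴)(+1.8)+(8.1 × 10⁻⁴)(-1.12) = -1.2 × 10⁻³ → UNSTABLE
  165–204 m: −αΔT+βΔS = −(1.8 × 10⁻⁴)(-1.7)+(8.1 × 10⁻⁴)(+3.00) = 2.7 × 10⁻³ → stable
  204–206 m: −αΔT+βΔS = −(1.8 × 10⁻⁴)(-4.2)+(8.1 × 10⁻⁴)(-0.16) = 6.3 × 10⁻⁴ → stable
The 146–165 m interval has Δρ < 0: lighter water underlies denser water.

146–165 m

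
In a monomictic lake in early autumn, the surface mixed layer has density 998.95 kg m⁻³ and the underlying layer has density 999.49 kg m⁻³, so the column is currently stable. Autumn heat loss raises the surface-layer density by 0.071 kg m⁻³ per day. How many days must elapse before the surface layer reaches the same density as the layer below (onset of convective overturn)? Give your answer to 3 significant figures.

7.61 days

Density deficit of the surface layer: 999.49 − 998.95 = 0.54 kg m⁻³.
Required change = 0.54 / 0.071 = 7.61 days.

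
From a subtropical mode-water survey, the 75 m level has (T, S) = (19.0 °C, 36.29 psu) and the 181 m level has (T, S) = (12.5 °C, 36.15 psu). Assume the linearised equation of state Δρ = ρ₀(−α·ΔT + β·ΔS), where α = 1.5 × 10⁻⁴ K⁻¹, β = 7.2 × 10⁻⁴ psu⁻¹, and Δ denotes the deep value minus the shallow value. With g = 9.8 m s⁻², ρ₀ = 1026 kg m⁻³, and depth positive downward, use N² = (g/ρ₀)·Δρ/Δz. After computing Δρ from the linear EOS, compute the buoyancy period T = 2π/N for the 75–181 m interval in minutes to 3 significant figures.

11.6 min

ΔT = -6.5 K, ΔS = -0.14 psu (deep − shallow).
Δρ/ρ₀ = −αΔT + βΔS = 9.75 × 10⁻⁴ − 1.008 × 10⁻⁴ = 8.742 × 10⁻⁴, so Δρ ≈ 0.8969 kg m⁻³.
N² = (g/ρ₀)·Δρ/Δz = g·(Δρ/ρ₀)/Δz = 9.8 × 8.742 × 10⁻⁴ / 106 = 8.0822 × 10⁻⁵ s⁻².
N = √(8.0822 × 10⁻⁵) = 8.9901 × 10⁻³ rad s⁻¹ → T = 2π/N = 698.90 s = 11.648 min ≈ 11.6 min.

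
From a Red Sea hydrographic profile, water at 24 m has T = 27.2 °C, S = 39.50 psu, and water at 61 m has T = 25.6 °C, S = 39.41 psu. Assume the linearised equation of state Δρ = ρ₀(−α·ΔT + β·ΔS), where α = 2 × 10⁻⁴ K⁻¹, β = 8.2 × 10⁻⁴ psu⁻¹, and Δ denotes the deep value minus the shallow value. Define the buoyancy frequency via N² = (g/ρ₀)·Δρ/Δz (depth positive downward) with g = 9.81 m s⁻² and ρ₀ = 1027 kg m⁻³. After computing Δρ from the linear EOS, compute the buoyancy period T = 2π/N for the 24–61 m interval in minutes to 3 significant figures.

13.0 min

ΔT = -1.6 K, ΔS = -0.09 psu (deep − shallow).
Δρ/ρ₀ = −αΔT + βΔS = 3.20 × 10⁻⁴ − 7.38 × 10⁻⁵ = 2.462 × 10⁻⁴, so Δρ ≈ 0.2528 kg m⁻³.
N² = (g/ρ₀)·Δρ/Δz = g·(Δρ/ρ₀)/Δz = 9.81 × 2.462 × 10⁻⁴ / 37 = 6.5276 × 10⁻⁵ s⁻².
N = √(6.5276 × 10⁻⁵) = 8.0794 × 10⁻³ rad s⁻¹ → T = 2π/N = 777.68 s = 12.961 min ≈ 13.0 min.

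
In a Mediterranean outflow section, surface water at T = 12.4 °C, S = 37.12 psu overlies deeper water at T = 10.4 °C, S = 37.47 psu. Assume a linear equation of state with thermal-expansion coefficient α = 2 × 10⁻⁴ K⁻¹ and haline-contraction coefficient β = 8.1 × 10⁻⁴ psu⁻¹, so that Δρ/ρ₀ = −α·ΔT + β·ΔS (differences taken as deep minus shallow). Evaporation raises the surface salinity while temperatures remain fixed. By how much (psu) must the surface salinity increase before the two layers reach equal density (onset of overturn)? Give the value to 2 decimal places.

Neutral buoyancy requires −α(T_deep − T_surf) + β(S_deep − S_surf′) = 0.
S_surf′ = S_deep − (α/β)·ΔT = 37.47 − (2 × 10⁻⁴/8.1 × 10⁻⁴)·(-2.0) = 37.9638 psu.
Increase required: 37.9638 − 37.12 = 0.8438 psu.

0.84 psu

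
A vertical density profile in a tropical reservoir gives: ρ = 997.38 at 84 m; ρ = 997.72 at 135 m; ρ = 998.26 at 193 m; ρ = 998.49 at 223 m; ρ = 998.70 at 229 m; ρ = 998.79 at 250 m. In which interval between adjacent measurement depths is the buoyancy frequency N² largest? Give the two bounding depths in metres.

223–229 m

Compute the density gradient over each adjacent pair:
  84–135 m: Δρ/Δz = 0.34/51 = 6.7 × 10⁻³ kg m⁻⁴
  135–193 m: Δρ/Δz = 0.54/58 = 9.3 × 10⁻³ kg m⁻⁴
  193–223 m: Δρ/Δz = 0.23/30 = 7.7 × 10⁻³ kg m⁻⁴
  223–229 m: Δρ/Δz = 0.21/6 = 0.035 kg m⁻⁴
  229–250 m: Δρ/Δz = 0.09/21 = 4.3 × 10⁻³ kg m⁻⁴
The largest gradient is in the 223–229 m interval — the pycnocline.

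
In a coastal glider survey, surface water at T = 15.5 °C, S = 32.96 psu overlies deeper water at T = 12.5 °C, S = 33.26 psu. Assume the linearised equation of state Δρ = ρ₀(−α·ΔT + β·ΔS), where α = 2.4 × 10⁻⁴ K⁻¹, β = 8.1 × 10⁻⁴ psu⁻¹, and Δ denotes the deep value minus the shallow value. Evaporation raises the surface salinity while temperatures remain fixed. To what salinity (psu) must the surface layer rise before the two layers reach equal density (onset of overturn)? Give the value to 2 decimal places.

34.15 psu

Neutral buoyancy requires −α(T_deep − T_surf) + β(S_deep − S_surf′) = 0.
S_surf′ = S_deep − (α/β)·ΔT = 33.26 − (2.4 × 10⁻⁴/8.1 × 10⁻⁴)·(-3.0) = 34.1489 psu.
Increase required: 34.1489 − 32.96 = 1.1889 psu.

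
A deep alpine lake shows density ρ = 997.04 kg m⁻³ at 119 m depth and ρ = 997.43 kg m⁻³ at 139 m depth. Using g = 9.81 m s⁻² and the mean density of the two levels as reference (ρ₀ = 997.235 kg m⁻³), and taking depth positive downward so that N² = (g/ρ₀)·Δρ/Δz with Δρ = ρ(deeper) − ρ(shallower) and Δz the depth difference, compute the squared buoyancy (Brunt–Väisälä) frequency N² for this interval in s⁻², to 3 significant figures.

Δρ = 997.43 − 997.04 = 0.39 kg m⁻³ over Δz = 139 − 119 = 20 m.
N² = (9.81/997.235) × (0.39/20) = 1.9183 × 10⁻⁴ s⁻² ≈ 1.92 × 10⁻⁴ s⁻².

1.92 × 10⁻⁴ s⁻²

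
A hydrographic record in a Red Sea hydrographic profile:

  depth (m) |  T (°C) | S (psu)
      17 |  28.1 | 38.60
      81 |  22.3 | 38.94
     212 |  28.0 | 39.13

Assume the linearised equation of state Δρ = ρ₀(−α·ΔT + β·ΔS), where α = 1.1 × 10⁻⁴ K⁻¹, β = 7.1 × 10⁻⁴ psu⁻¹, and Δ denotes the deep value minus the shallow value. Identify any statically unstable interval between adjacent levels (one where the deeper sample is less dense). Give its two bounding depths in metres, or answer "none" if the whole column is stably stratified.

81–212 m

Evaluate Δρ/ρ₀ = −αΔT + βΔS across each adjacent pair:
  17–81 m: −αΔT+βΔS = −(1.1 × 10⁻⁴)(-5.8)+(7.1 × 10⁻⁴)(+0.34) = 8.8 × 10⁻⁴ → stable
  81–212 m: −αΔT+βΔS = −(1.1 × 10⁻⁴)(+5.7)+(7.1 × 10⁻⁴)(+0.19) = -4.9 × 10⁻⁴ → UNSTABLE
The 81–212 m interval has Δρ < 0: lighter water underlies denser water.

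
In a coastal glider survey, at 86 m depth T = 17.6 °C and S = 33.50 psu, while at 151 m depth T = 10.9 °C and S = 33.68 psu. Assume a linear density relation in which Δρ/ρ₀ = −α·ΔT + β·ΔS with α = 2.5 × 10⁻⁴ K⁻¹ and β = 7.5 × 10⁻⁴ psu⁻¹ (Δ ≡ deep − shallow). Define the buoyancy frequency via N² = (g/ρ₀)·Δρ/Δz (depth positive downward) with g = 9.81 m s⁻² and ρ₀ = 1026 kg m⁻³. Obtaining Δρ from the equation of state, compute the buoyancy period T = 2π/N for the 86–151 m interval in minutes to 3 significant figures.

ΔT = -6.7 K, ΔS = +0.18 psu (deep − shallow).
Δρ/ρ₀ = −αΔT + βΔS = 1.675 × 10⁻³ + 1.35 × 10⁻⁴ = 1.81 × 10⁻³, so Δρ ≈ 1.857 kg m⁻³.
N² = (g/ρ₀)·Δρ/Δz = g·(Δρ/ρ₀)/Δz = 9.81 × 1.81 × 10⁻³ / 65 = 2.7317 × 10⁻⁴ s⁻².
N = √(2.7317 × 10⁻⁴) = 0.016528 rad s⁻¹ → T = 2π/N = 380.15 s = 6.3358 min ≈ 6.34 min.

6.34 min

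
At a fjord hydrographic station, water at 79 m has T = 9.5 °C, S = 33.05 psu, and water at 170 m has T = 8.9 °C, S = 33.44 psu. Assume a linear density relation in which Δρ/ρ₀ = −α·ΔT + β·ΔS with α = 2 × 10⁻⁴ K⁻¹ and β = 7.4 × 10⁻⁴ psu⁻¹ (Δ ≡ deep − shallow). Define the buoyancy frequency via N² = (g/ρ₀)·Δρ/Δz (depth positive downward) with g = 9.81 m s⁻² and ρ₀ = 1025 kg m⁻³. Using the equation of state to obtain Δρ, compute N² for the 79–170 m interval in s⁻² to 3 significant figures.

ΔT = -0.6 K, ΔS = +0.39 psu (deep − shallow).
Δρ/ρ₀ = −αΔT + βΔS = 1.20 × 10⁻⁴ + 2.886 × 10⁻⁴ = 4.086 × 10⁻⁴, so Δρ ≈ 0.4188 kg m⁻³.
N² = (g/ρ₀)·Δρ/Δz = g·(Δρ/ρ₀)/Δz = 9.81 × 4.086 × 10⁻⁴ / 91 = 4.4048 × 10⁻⁵ s⁻² ≈ 4.40 × 10⁻⁵ s⁻².

4.40 × 10⁻⁵ s⁻²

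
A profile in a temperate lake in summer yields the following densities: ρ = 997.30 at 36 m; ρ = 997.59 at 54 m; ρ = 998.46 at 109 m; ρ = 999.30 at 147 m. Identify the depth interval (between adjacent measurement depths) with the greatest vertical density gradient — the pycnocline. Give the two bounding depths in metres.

Compute the density gradient over each adjacent pair:
  36–54 m: Δρ/Δz = 0.29/18 = 0.016 kg m⁻⁴
  54–109 m: Δρ/Δz = 0.87/55 = 0.016 kg m⁻⁴
  109–147 m: Δρ/Δz = 0.84/38 = 0.022 kg m⁻⁴
The largest gradient is in the 109–147 m interval — the pycnocline.

109–147 m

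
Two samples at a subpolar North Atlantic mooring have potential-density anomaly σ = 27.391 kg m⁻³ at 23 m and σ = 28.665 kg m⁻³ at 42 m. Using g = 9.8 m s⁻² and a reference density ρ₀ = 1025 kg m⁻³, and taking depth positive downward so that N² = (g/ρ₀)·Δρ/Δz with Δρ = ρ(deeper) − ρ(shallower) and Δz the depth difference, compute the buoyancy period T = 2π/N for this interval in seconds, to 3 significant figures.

Δρ = 1028.665 − 1027.391 = 1.274 kg m⁻³ over Δz = 42 − 23 = 19 m.
N² = (9.8/1025) × (1.274/19) = 6.4109 × 10⁻⁴ s⁻².
N = √(6.4109 × 10⁻⁴) = 0.025320 rad s⁻¹, so T = 2π/N = 248.15 s ≈ 248 s.

248 s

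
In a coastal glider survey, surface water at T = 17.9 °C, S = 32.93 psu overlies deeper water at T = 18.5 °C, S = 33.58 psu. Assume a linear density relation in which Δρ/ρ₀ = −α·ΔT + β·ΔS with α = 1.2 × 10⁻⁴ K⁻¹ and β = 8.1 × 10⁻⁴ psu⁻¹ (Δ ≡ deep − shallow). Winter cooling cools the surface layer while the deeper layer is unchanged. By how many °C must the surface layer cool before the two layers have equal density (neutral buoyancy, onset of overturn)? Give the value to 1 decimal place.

3.8 °C

Neutral buoyancy requires Δρ = 0, i.e. −α(T_deep − T_surf′) + β(S_deep − S_surf) = 0.
T_surf′ = T_deep − (β/α)·ΔS = 18.5 − (8.1 × 10⁻⁴/1.2 × 10⁻⁴)·(+0.65) = 14.113 °C.
Cooling required: 17.9 − (14.113) = 3.787 °C.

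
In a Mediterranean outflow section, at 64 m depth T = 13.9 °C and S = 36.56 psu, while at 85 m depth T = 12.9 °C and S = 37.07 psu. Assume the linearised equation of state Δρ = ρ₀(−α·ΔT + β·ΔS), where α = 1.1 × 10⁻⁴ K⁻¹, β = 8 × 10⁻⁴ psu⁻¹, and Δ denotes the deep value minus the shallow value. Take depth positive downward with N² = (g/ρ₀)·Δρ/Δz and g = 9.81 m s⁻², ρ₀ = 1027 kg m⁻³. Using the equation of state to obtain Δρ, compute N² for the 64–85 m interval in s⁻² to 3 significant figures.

ΔT = -1.0 K, ΔS = +0.51 psu (deep − shallow).
Δρ/ρ₀ = −αΔT + βΔS = 1.10 × 10⁻⁴ + 4.08 × 10⁻⁴ = 5.18 × 10⁻⁴, so Δρ ≈ 0.5320 kg m⁻³.
N² = (g/ρ₀)·Δρ/Δz = g·(Δρ/ρ₀)/Δz = 9.81 × 5.18 × 10⁻⁴ / 21 = 2.4198 × 10⁻⁴ s⁻² ≈ 2.42 × 10⁻⁴ s⁻².

2.42 × 10⁻⁴ s⁻²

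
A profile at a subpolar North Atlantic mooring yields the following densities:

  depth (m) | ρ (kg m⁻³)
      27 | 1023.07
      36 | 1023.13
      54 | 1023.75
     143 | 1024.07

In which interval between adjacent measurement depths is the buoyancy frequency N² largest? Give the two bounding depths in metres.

36–54 m

Compute the density gradient over each adjacent pair:
  27–36 m: Δρ/Δz = 0.06/9 = 6.7 × 10⁻³ kg m⁻⁴
  36–54 m: Δρ/Δz = 0.62/18 = 0.034 kg m⁻⁴
  54–143 m: Δρ/Δz = 0.32/89 = 3.6 × 10⁻³ kg m⁻⁴
The largest gradient is in the 36–54 m interval — the pycnocline.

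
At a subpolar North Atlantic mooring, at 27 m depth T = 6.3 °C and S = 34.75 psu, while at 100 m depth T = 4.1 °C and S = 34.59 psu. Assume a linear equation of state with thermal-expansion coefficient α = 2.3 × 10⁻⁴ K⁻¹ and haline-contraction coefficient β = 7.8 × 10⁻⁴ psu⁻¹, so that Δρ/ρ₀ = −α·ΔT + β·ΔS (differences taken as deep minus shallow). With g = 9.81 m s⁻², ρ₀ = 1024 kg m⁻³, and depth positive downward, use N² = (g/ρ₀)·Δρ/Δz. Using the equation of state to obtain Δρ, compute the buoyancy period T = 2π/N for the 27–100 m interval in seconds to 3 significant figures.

ΔT = -2.2 K, ΔS = -0.16 psu (deep − shallow).
Δρ/ρ₀ = −αΔT + βΔS = 5.06 × 10⁻⁴ − 1.248 × 10⁻⁴ = 3.812 × 10⁻⁴, so Δρ ≈ 0.3903 kg m⁻³.
N² = (g/ρ₀)·Δρ/Δz = g·(Δρ/ρ₀)/Δz = 9.81 × 3.812 × 10⁻⁴ / 73 = 5.1227 × 10⁻⁵ s⁻².
N = √(5.1227 × 10⁻⁵) = 7.1573 × 10⁻³ rad s⁻¹ → T = 2π/N = 877.87 s ≈ 878 s.

878 s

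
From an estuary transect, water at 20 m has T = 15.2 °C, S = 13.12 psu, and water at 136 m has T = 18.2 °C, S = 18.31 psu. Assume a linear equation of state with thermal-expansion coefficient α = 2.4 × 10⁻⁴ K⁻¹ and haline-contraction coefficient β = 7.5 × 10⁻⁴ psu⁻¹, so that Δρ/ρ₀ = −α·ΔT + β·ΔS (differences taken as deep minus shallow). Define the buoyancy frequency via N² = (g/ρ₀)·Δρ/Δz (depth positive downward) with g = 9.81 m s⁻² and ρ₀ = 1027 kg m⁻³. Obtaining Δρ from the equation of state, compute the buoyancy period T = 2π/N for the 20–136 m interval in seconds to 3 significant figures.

ΔT = +3.0 K, ΔS = +5.19 psu (deep − shallow).
Δρ/ρ₀ = −αΔT + βΔS = -7.20 × 10⁻⁴ + 3.8925 × 10⁻³ = 3.1725 × 10⁻³, so Δρ ≈ 3.258 kg m⁻³.
N² = (g/ρ₀)·Δρ/Δz = g·(Δρ/ρ₀)/Δz = 9.81 × 3.1725 × 10⁻³ / 116 = 2.6830 × 10⁻⁴ s⁻².
N = √(2.6830 × 10⁻⁴) = 0.016380 rad s⁻¹ → T = 2π/N = 383.59 s ≈ 384 s.

384 s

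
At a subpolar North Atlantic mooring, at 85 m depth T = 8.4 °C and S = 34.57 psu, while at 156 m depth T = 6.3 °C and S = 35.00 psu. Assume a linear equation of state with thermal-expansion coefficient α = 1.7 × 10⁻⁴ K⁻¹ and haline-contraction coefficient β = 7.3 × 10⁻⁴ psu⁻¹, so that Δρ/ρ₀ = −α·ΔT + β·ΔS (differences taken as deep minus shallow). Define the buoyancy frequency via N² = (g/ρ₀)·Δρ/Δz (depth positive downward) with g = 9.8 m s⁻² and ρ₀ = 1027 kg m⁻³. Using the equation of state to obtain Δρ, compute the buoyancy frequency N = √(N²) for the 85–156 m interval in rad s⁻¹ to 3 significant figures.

ΔT = -2.1 K, ΔS = +0.43 psu (deep − shallow).
Δρ/ρ₀ = −αΔT + βΔS = 3.57 × 10⁻⁴ + 3.139 × 10⁻⁴ = 6.709 × 10⁻⁴, so Δρ ≈ 0.6890 kg m⁻³.
N² = (g/ρ₀)·Δρ/Δz = g·(Δρ/ρ₀)/Δz = 9.8 × 6.709 × 10⁻⁴ / 71 = 9.2603 × 10⁻⁵ s⁻².
N = √(9.2603 × 10⁻⁵) = 9.6230 × 10⁻³ rad s⁻¹ ≈ 9.62 × 10⁻³ rad s⁻¹.

9.62 × 10⁻³ rad s⁻¹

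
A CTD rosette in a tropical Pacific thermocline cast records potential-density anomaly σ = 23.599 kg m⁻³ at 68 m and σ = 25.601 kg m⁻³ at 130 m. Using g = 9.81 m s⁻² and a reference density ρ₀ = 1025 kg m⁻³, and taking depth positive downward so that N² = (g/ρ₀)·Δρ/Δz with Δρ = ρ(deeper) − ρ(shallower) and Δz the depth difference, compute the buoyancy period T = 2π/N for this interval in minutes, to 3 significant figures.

Δρ = 1025.601 − 1023.599 = 2.002 kg m⁻³ over Δz = 130 − 68 = 62 m.
N² = (9.81/1025) × (2.002/62) = 3.0904 × 10⁻⁴ s⁻².
N = √(3.0904 × 10⁻⁴) = 0.017580 rad s⁻¹, so T = 2π/N = 357.41 s = 5.9568 min ≈ 5.96 min.

5.96 min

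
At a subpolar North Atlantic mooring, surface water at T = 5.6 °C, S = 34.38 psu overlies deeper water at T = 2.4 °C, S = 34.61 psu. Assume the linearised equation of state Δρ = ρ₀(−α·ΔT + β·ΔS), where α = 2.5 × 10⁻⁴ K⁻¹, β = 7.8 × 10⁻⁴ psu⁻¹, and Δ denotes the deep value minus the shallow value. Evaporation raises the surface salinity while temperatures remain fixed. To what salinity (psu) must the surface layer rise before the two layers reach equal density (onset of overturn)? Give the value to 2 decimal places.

35.64 psu

Neutral buoyancy requires −α(T_deep − T_surf) + β(S_deep − S_surf′) = 0.
S_surf′ = S_deep − (α/β)·ΔT = 34.61 − (2.5 × 10⁻⁴/7.8 × 10⁻⁴)·(-3.2) = 35.6356 psu.
Increase required: 35.6356 − 34.38 = 1.2556 psu.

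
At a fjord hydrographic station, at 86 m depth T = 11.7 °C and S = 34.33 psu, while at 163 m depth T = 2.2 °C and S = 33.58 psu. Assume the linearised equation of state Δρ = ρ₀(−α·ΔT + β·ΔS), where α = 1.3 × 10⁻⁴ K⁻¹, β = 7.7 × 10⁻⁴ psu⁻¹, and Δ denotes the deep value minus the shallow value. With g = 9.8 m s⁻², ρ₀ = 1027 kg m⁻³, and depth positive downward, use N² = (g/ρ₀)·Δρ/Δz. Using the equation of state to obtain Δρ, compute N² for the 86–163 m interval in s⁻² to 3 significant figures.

8.37 × 10⁻⁵ s⁻²

ΔT = -9.5 K, ΔS = -0.75 psu (deep − shallow).
Δρ/ρ₀ = −αΔT + βΔS = 1.235 × 10⁻³ − 5.775 × 10⁻⁴ = 6.575 × 10⁻⁴, so Δρ ≈ 0.6753 kg m⁻³.
N² = (g/ρ₀)·Δρ/Δz = g·(Δρ/ρ₀)/Δz = 9.8 × 6.575 × 10⁻⁴ / 77 = 8.3682 × 10⁻⁵ s⁻² ≈ 8.37 × 10⁻⁵ s⁻².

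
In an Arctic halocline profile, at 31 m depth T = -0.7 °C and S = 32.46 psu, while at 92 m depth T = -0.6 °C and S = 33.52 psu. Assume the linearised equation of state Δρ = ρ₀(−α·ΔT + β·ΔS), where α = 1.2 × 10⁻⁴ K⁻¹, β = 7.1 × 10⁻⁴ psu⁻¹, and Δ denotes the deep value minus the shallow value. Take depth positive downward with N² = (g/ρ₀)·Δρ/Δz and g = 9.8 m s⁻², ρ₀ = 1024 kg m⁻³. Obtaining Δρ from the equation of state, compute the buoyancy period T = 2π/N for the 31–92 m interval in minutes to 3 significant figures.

9.60 min

ΔT = +0.1 K, ΔS = +1.06 psu (deep − shallow).
Δρ/ρ₀ = −αΔT + βΔS = -1.20 × 10⁻⁵ + 7.526 × 10⁻⁴ = 7.406 × 10⁻⁴, so Δρ ≈ 0.7584 kg m⁻³.
N² = (g/ρ₀)·Δρ/Δz = g·(Δρ/ρ₀)/Δz = 9.8 × 7.406 × 10⁻⁴ / 61 = 1.1898 × 10⁻⁴ s⁻².
N = √(1.1898 × 10⁻⁴) = 0.010908 rad s⁻¹ → T = 2π/N = 576.02 s = 9.6003 min ≈ 9.60 min.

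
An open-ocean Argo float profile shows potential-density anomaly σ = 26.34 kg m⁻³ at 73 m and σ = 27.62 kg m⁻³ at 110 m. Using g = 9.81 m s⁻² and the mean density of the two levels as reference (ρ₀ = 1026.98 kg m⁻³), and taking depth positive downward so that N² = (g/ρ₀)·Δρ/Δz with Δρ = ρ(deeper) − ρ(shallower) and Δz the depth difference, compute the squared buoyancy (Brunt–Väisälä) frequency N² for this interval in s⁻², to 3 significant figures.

3.30 × 10⁻⁴ s⁻²

Δρ = 1027.62 − 1026.34 = 1.28 kg m⁻³ over Δz = 110 − 73 = 37 m.
N² = (9.81/1026.98) × (1.28/37) = 3.3046 × 10⁻⁴ s⁻² ≈ 3.30 × 10⁻⁴ s⁻².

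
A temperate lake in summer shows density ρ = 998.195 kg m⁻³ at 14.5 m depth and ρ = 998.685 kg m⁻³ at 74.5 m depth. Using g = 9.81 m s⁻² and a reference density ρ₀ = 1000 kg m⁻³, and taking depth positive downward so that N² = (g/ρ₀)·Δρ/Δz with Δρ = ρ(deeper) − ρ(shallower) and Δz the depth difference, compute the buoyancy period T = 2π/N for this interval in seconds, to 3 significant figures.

702 s

Δρ = 998.685 − 998.195 = 0.490 kg m⁻³ over Δz = 74.5 − 14.5 = 60 m.
N² = (9.81/1000) × (0.490/60) = 8.0115 × 10⁻⁵ s⁻².
N = √(8.0115 × 10⁻⁵) = 8.9507 × 10⁻³ rad s⁻¹, so T = 2π/N = 701.98 s ≈ 702 s.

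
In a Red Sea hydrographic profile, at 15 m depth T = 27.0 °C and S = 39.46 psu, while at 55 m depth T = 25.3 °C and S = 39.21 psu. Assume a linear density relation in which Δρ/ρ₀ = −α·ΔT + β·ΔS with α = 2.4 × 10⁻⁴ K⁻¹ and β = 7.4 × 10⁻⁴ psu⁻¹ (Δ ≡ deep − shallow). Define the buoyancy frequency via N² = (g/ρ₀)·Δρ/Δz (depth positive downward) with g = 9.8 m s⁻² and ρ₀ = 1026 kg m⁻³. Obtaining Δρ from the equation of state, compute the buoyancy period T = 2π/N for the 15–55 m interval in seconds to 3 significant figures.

ΔT = -1.7 K, ΔS = -0.25 psu (deep − shallow).
Δρ/ρ₀ = −αΔT + βΔS = 4.08 × 10⁻⁴ − 1.85 × 10⁻⁴ = 2.23 × 10⁻⁴, so Δρ ≈ 0.2288 kg m⁻³.
N² = (g/ρ₀)·Δρ/Δz = g·(Δρ/ρ₀)/Δz = 9.8 × 2.23 × 10⁻⁴ / 40 = 5.4635 × 10⁻⁵ s⁻².
N = √(5.4635 × 10⁻⁵) = 7.3915 × 10⁻³ rad s⁻¹ → T = 2π/N = 850.06 s ≈ 850 s.

850 s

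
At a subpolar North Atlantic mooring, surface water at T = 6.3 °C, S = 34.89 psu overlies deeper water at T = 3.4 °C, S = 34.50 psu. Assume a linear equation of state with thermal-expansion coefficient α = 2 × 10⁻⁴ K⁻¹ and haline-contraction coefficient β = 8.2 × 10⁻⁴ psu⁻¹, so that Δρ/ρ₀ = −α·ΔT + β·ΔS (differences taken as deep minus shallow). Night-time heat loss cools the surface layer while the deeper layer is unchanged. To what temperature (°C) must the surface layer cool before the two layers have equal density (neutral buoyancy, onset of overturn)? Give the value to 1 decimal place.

Neutral buoyancy requires Δρ = 0, i.e. −α(T_deep − T_surf′) + β(S_deep − S_surf) = 0.
T_surf′ = T_deep − (β/α)·ΔS = 3.4 − (8.2 × 10⁻⁴/2 × 10⁻⁴)·(-0.39) = 4.999 °C.
Cooling required: 6.3 − (4.999) = 1.301 °C.

5.0 °C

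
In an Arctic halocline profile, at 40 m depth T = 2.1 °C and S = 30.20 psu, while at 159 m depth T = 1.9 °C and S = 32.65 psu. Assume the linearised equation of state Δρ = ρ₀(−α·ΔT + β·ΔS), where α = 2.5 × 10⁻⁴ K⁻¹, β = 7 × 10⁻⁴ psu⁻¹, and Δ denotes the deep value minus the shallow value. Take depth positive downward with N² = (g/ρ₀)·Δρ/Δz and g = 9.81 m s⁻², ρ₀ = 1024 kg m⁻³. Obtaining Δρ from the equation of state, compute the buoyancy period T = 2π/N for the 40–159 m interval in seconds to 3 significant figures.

ΔT = -0.2 K, ΔS = +2.45 psu (deep − shallow).
Δρ/ρ₀ = −αΔT + βΔS = 5.00 × 10⁻⁵ + 1.715 × 10⁻³ = 1.765 × 10⁻³, so Δρ ≈ 1.807 kg m⁻³.
N² = (g/ρ₀)·Δρ/Δz = g·(Δρ/ρ₀)/Δz = 9.81 × 1.765 × 10⁻³ / 119 = 1.4550 × 10⁻⁴ s⁻².
N = √(1.4550 × 10⁻⁴) = 0.012062 rad s⁻¹ → T = 2π/N = 520.91 s ≈ 521 s.

521 s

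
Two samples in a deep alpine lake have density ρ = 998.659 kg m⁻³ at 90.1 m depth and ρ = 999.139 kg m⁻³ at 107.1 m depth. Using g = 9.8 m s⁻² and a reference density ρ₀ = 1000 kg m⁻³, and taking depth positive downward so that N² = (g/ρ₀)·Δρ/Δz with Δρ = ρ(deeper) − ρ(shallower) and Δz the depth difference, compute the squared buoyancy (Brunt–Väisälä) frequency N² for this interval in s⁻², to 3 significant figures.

2.77 × 10⁻⁴ s⁻²

Δρ = 999.139 − 998.659 = 0.480 kg m⁻³ over Δz = 107.1 − 90.1 = 17 m.
N² = (9.8/1000) × (0.480/17) = 2.7671 × 10⁻⁴ s⁻² ≈ 2.77 × 10⁻⁴ s⁻².
N² > 0, so the interval is statically stable.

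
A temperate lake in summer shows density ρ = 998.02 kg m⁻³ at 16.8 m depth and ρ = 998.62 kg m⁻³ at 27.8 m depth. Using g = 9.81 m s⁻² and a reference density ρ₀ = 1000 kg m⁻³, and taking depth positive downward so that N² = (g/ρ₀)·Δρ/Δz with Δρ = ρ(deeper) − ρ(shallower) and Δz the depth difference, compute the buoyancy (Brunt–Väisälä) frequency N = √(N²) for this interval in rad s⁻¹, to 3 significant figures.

Δρ = 998.62 − 998.02 = 0.60 kg m⁻³ over Δz = 27.8 − 16.8 = 11 m.
N² = (9.81/1000) × (0.60/11) = 5.3509 × 10⁻⁴ s⁻².
N = √(5.3509 × 10⁻⁴) = 0.023132 rad s⁻¹ ≈ 0.0231 rad s⁻¹.

0.0231 rad s⁻¹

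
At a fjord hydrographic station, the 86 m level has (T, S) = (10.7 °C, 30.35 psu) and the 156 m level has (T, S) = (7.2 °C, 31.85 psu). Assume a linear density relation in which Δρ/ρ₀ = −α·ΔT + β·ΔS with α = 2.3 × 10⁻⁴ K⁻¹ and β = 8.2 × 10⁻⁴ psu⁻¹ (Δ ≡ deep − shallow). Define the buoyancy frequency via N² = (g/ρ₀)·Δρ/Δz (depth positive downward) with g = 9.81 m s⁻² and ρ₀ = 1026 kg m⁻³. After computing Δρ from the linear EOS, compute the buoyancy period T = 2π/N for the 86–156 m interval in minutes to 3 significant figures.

6.20 min

ΔT = -3.5 K, ΔS = +1.50 psu (deep − shallow).
Δρ/ρ₀ = −αΔT + βΔS = 8.05 × 10⁻⁴ + 1.23 × 10⁻³ = 2.035 × 10⁻³, so Δρ ≈ 2.088 kg m⁻³.
N² = (g/ρ₀)·Δρ/Δz = g·(Δρ/ρ₀)/Δz = 9.81 × 2.035 × 10⁻³ / 70 = 2.8519 × 10⁻⁴ s⁻².
N = √(2.8519 × 10⁻⁴) = 0.016888 rad s⁻¹ → T = 2π/N = 372.05 s = 6.2008 min ≈ 6.20 min.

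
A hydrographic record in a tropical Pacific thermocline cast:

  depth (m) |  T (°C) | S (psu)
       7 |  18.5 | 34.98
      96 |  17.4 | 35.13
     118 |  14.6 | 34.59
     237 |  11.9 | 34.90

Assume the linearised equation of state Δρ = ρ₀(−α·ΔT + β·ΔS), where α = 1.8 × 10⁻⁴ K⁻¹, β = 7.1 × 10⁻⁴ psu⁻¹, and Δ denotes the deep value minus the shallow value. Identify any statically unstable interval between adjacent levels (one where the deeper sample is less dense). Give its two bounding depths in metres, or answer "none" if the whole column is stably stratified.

Evaluate Δρ/ρ₀ = −αΔT + βΔS across each adjacent pair:
  7–96 m: −αΔT+βΔS = −(1.8 × 10⁻⁴)(-1.1)+(7.1 × 10⁻⁴)(+0.15) = 3.0 × 10⁻⁴ → stable
  96–118 m: −αΔT+βΔS = −(1.8 × 10⁻⁴)(-2.8)+(7.1 × 10⁻⁴)(-0.54) = 1.2 × 10⁻⁴ → stable
  118–237 m: −αΔT+βΔS = −(1.8 × 10⁻⁴)(-2.7)+(7.1 × 10⁻⁴)(+0.31) = 7.1 × 10⁻⁴ → stable
Every interval has Δρ > 0: the column is stably stratified throughout.

none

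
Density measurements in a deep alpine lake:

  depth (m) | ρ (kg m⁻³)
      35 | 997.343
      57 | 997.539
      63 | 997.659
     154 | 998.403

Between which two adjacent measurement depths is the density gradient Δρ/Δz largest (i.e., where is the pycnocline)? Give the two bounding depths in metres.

57–63 m

Compute the density gradient over each adjacent pair:
  35–57 m: Δρ/Δz = 0.196/22 = 8.9 × 10⁻³ kg m⁻⁴
  57–63 m: Δρ/Δz = 0.120/6 = 0.020 kg m⁻⁴
  63–154 m: Δρ/Δz = 0.744/91 = 8.2 × 10⁻³ kg m⁻⁴
The largest gradient is in the 57–63 m interval — the pycnocline.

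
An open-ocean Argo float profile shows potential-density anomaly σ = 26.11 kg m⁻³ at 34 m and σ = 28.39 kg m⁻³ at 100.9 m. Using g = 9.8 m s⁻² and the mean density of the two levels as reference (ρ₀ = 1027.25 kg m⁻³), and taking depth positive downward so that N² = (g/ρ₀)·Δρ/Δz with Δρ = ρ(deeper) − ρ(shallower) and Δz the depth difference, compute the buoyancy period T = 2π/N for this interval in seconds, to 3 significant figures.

Δρ = 1028.39 − 1026.11 = 2.28 kg m⁻³ over Δz = 100.9 − 34 = 66.9 m.
N² = (9.8/1027.25) × (2.28/66.9) = 3.2513 × 10⁻⁴ s⁻².
N = √(3.2513 × 10⁻⁴) = 0.018031 rad s⁻¹, so T = 2π/N = 348.47 s ≈ 348 s.
Since Δρ > 0 the layer is stably stratified.

348 s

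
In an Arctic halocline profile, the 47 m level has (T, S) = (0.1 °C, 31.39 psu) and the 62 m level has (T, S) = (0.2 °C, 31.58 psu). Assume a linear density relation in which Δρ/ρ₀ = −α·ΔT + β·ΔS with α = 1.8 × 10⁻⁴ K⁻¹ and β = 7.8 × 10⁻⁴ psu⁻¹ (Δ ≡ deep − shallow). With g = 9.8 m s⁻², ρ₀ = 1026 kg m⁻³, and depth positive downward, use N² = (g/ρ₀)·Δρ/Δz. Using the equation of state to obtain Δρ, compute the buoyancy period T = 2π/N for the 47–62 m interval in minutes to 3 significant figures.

11.4 min

ΔT = +0.1 K, ΔS = +0.19 psu (deep − shallow).
Δρ/ρ₀ = −αΔT + βΔS = -1.80 × 10⁻⁵ + 1.482 × 10⁻⁴ = 1.302 × 10⁻⁴, so Δρ ≈ 0.1336 kg m⁻³.
N² = (g/ρ₀)·Δρ/Δz = g·(Δρ/ρ₀)/Δz = 9.8 × 1.302 × 10⁻⁴ / 15 = 8.5064 × 10⁻⁵ s⁻².
N = √(8.5064 × 10⁻⁵) = 9.2230 × 10⁻³ rad s⁻¹ → T = 2π/N = 681.25 s = 11.354 min ≈ 11.4 min.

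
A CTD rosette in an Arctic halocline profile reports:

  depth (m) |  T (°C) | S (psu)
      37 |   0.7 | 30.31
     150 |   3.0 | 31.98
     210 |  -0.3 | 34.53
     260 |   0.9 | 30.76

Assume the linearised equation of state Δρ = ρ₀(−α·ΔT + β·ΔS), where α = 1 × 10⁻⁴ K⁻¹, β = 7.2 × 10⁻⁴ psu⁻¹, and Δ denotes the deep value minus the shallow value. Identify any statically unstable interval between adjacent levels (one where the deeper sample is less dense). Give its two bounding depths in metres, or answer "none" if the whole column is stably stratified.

210–260 m

Evaluate Δρ/ρ₀ = −αΔT + βΔS across each adjacent pair:
  37–150 m: −αΔT+βΔS = −(1 × 10⁻⁴)(+2.3)+(7.2 × 10⁻⁴)(+1.67) = 9.7 × 10⁻⁴ → stable
  150–210 m: −αΔT+βΔS = −(1 × 10⁻⁴)(-3.3)+(7.2 × 10⁻⁴)(+2.55) = 2.2 × 10⁻³ → stable
  210–260 m: −αΔT+βΔS = −(1 × 10⁻⁴)(+1.2)+(7.2 × 10⁻⁴)(-3.77) = -2.8 × 10⁻³ → UNSTABLE
The 210–260 m interval has Δρ < 0: lighter water underlies denser water.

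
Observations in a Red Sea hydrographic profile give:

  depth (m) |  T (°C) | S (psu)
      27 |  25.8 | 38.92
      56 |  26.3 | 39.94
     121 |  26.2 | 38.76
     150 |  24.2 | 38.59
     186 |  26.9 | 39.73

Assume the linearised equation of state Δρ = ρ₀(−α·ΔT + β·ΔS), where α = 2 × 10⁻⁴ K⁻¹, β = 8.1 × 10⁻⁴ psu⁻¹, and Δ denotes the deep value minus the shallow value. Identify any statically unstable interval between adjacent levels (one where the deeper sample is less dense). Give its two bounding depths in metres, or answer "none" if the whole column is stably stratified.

56–121 m

Evaluate Δρ/ρ₀ = −αΔT + βΔS across each adjacent pair:
  27–56 m: −αΔT+βΔS = −(2 × 10⁻⁴)(+0.5)+(8.1 × 10⁻⁴)(+1.02) = 7.3 × 10⁻⁴ → stable
  56–121 m: −αΔT+βΔS = −(2 × 10⁻⁴)(-0.1)+(8.1 × 10⁻⁴)(-1.18) = -9.4 × 10⁻⁴ → UNSTABLE
  121–150 m: −αΔT+βΔS = −(2 × 10⁻⁴)(-2.0)+(8.1 × 10⁻⁴)(-0.17) = 2.6 × 10⁻⁴ → stable
  150–186 m: −αΔT+βΔS = −(2 × 10⁻⁴)(+2.7)+(8.1 × 10⁻⁴)(+1.14) = 3.8 × 10⁻⁴ → stable
The 56–121 m interval has Δρ < 0: lighter water underlies denser water.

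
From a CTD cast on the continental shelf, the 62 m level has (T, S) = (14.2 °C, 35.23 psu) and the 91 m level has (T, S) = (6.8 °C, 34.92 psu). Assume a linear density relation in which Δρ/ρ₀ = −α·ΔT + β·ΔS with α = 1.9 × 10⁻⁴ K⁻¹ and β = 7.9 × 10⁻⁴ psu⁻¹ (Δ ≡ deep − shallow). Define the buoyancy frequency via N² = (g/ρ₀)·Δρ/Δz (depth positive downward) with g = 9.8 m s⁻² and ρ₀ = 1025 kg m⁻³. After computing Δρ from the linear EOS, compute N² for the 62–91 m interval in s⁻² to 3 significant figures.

3.92 × 10⁻⁴ s⁻²

ΔT = -7.4 K, ΔS = -0.31 psu (deep − shallow).
Δρ/ρ₀ = −αΔT + βΔS = 1.406 × 10⁻³ − 2.449 × 10⁻⁴ = 1.1611 × 10⁻³, so Δρ ≈ 1.190 kg m⁻³.
N² = (g/ρ₀)·Δρ/Δz = g·(Δρ/ρ₀)/Δz = 9.8 × 1.1611 × 10⁻³ / 29 = 3.9237 × 10⁻⁴ s⁻² ≈ 3.92 × 10⁻⁴ s⁻².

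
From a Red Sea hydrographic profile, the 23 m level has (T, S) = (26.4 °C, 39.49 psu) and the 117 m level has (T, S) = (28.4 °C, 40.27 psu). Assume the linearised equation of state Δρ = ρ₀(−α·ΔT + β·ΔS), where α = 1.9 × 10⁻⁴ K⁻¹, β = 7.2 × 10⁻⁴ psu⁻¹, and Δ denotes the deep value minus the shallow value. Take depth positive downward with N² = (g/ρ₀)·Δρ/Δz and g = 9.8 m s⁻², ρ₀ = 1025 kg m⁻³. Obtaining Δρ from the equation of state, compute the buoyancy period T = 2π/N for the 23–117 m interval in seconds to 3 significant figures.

1.44 × 10³ s

ΔT = +2.0 K, ΔS = +0.78 psu (deep − shallow).
Δρ/ρ₀ = −αΔT + βΔS = -3.80 × 10⁻⁴ + 5.616 × 10⁻⁴ = 1.816 × 10⁻⁴, so Δρ ≈ 0.1861 kg m⁻³.
N² = (g/ρ₀)·Δρ/Δz = g·(Δρ/ρ₀)/Δz = 9.8 × 1.816 × 10⁻⁴ / 94 = 1.8933 × 10⁻⁵ s⁻².
N = √(1.8933 × 10⁻⁵) = 4.3512 × 10⁻³ rad s⁻¹ → T = 2π/N = 1.4440 × 10³ s ≈ 1.44 × 10³ s.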